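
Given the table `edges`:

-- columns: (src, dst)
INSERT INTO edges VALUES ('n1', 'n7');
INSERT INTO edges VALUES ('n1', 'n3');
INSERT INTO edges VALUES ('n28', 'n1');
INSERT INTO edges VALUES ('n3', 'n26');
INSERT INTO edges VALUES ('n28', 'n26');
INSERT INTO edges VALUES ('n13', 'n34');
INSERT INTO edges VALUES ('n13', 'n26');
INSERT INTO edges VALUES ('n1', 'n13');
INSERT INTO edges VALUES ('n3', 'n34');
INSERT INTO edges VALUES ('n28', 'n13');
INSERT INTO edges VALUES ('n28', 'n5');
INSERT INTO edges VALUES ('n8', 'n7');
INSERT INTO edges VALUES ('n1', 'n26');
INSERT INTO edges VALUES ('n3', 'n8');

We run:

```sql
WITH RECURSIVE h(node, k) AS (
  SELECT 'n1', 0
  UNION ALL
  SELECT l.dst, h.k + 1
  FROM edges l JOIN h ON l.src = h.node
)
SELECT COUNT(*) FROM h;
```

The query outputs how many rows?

11

Base: (n1, k=0).
Iteration 1: edges from {n1} -> (n13, k=1), (n26, k=1), (n3, k=1), (n7, k=1).
Iteration 2: edges from {n13,n26,n3,n7} -> (n26, k=2) x2, (n34, k=2) x2, (n8, k=2). [UNION ALL keeps all 5 new rows, including repeats]
Iteration 3: edges from {n26,n34,n8} -> (n7, k=3).
Iteration 4: no outgoing edges from {n7}; recursion stops.
Total rows emitted: 11.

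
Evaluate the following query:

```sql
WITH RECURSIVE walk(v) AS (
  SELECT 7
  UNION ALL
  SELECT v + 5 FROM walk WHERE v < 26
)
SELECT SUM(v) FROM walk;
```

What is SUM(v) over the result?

Base: v=7.
Iteration 1: 7 < 26 holds -> v = 7 + 5 = 12.
Iteration 2: 12 < 26 holds -> v = 12 + 5 = 17.
Iteration 3: 17 < 26 holds -> v = 17 + 5 = 22.
Iteration 4: 22 < 26 holds -> v = 22 + 5 = 27.
Iteration 5: 27 < 26 fails; recursion stops.
SUM(v) = 7 + 12 + 17 + 22 + 27 = 85.

85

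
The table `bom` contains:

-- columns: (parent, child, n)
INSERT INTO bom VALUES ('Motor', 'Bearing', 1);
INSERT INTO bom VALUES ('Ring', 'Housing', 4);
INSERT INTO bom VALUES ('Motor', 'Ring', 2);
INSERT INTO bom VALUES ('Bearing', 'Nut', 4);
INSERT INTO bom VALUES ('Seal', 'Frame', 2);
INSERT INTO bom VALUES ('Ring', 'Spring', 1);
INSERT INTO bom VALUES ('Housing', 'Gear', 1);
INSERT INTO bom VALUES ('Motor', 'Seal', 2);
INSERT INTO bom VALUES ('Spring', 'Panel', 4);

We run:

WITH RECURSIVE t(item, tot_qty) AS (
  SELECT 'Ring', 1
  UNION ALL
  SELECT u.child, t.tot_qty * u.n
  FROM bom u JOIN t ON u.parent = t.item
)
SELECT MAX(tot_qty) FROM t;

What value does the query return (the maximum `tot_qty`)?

Base: (Ring, tot_qty=1).
Iteration 1: components of {Ring} -> Housing = 1*4 = 4, Spring = 1*1 = 1.
Iteration 2: components of {Housing,Spring} -> Gear = 4*1 = 4, Panel = 1*4 = 4.
Iteration 3: no further components; recursion stops.
tot_qty values: 1, 1, 4, 4, 4; the maximum is 4.

4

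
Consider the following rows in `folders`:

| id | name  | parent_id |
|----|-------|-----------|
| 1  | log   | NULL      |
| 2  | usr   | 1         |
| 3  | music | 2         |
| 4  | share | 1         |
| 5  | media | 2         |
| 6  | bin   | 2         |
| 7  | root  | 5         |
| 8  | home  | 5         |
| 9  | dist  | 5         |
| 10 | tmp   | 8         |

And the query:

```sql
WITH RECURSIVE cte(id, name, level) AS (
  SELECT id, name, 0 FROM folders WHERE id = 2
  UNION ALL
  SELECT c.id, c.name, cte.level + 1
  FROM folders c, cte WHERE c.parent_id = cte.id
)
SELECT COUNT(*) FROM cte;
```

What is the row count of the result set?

Base: id=2 (usr) at level 0.
Iteration 1: rows with parent_id in {2} -> music (id 3, level 1), media (id 5, level 1), bin (id 6, level 1).
Iteration 2: rows with parent_id in {3,5,6} -> root (id 7, level 2), home (id 8, level 2), dist (id 9, level 2).
Iteration 3: rows with parent_id in {7,8,9} -> tmp (id 10, level 3).
Iteration 4: no rows with parent_id in {10}; recursion stops.
Total rows emitted: 8.

8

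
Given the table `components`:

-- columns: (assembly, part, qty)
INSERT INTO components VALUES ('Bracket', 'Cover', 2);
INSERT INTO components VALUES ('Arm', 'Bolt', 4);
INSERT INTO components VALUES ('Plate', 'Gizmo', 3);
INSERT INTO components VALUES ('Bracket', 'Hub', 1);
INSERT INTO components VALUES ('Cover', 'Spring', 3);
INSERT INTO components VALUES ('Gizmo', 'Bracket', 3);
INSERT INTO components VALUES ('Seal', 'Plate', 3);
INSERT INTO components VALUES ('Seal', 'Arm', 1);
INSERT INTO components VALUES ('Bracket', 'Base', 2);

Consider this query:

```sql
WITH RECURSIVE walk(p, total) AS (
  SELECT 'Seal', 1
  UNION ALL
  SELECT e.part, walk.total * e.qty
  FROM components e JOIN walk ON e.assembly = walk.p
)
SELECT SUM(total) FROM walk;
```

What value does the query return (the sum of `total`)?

342

Base: (Seal, total=1).
Iteration 1: components of {Seal} -> Arm = 1*1 = 1, Plate = 1*3 = 3.
Iteration 2: components of {Arm,Plate} -> Bolt = 1*4 = 4, Gizmo = 3*3 = 9.
Iteration 3: components of {Bolt,Gizmo} -> Bracket = 9*3 = 27.
Iteration 4: components of {Bracket} -> Base = 27*2 = 54, Cover = 27*2 = 54, Hub = 27*1 = 27.
Iteration 5: components of {Base,Cover,Hub} -> Spring = 54*3 = 162.
Iteration 6: no further components; recursion stops.
SUM(total) = 1 + 1 + 3 + 4 + 9 + 27 + 54 + 27 + 54 + 162 = 342.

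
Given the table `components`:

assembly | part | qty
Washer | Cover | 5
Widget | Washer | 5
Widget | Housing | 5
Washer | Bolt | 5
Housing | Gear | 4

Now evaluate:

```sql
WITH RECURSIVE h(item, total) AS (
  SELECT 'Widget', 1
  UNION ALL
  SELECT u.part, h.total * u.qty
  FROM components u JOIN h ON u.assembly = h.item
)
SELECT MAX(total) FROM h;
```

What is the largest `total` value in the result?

Base: (Widget, total=1).
Iteration 1: components of {Widget} -> Housing = 1*5 = 5, Washer = 1*5 = 5.
Iteration 2: components of {Housing,Washer} -> Bolt = 5*5 = 25, Cover = 5*5 = 25, Gear = 5*4 = 20.
Iteration 3: no further components; recursion stops.
total values: 1, 5, 5, 25, 25, 20; the maximum is 25.

25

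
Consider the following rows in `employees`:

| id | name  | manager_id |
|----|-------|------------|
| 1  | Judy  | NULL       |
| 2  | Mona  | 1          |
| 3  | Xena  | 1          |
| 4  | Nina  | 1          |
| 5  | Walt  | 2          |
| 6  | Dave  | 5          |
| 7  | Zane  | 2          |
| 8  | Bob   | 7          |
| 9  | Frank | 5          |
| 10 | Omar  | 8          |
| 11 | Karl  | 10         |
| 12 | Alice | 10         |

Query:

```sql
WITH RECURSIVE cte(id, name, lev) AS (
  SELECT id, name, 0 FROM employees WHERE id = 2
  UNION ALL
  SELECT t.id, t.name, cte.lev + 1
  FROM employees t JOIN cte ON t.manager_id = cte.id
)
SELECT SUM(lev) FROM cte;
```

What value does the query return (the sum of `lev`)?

19

Base: id=2 (Mona) at lev 0.
Iteration 1: rows with manager_id in {2} -> Walt (id 5, lev 1), Zane (id 7, lev 1).
Iteration 2: rows with manager_id in {5,7} -> Dave (id 6, lev 2), Bob (id 8, lev 2), Frank (id 9, lev 2).
Iteration 3: rows with manager_id in {6,8,9} -> Omar (id 10, lev 3).
Iteration 4: rows with manager_id in {10} -> Karl (id 11, lev 4), Alice (id 12, lev 4).
Iteration 5: no rows with manager_id in {11,12}; recursion stops.
SUM(lev) = 0 + 1 + 1 + 2 + 2 + 2 + 3 + 4 + 4 = 19.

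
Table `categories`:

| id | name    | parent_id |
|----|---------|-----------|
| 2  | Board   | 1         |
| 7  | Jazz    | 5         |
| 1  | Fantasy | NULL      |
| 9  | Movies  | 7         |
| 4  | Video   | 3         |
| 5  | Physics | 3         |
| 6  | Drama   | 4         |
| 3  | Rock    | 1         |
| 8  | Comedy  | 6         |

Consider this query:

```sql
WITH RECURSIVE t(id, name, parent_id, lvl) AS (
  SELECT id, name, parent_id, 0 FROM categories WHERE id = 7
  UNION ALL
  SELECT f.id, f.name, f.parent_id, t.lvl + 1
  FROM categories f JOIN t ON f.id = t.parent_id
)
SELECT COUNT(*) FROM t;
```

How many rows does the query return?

4

Base: id=7 (Jazz), parent_id=5, lvl 0.
Iteration 1: join on id=5 -> Physics (id 5, parent_id=3, lvl 1).
Iteration 2: join on id=3 -> Rock (id 3, parent_id=1, lvl 2).
Iteration 3: join on id=1 -> Fantasy (id 1, parent_id=NULL, lvl 3).
Iteration 4: parent_id is NULL; no match; recursion stops.
Total rows emitted: 4.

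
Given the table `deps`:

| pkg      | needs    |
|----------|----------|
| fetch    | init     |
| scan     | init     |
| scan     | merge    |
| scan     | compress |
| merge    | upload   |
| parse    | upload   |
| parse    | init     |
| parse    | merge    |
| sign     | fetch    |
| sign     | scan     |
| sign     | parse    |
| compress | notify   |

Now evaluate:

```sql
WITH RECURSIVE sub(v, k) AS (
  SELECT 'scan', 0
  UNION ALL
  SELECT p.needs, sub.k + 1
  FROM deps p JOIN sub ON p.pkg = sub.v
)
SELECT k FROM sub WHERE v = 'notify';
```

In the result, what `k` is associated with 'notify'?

2

Base: (scan, k=0).
Iteration 1: edges from {scan} -> (compress, k=1), (init, k=1), (merge, k=1).
Iteration 2: edges from {compress,init,merge} -> (notify, k=2), (upload, k=2).
Iteration 3: no outgoing edges from {notify,upload}; recursion stops.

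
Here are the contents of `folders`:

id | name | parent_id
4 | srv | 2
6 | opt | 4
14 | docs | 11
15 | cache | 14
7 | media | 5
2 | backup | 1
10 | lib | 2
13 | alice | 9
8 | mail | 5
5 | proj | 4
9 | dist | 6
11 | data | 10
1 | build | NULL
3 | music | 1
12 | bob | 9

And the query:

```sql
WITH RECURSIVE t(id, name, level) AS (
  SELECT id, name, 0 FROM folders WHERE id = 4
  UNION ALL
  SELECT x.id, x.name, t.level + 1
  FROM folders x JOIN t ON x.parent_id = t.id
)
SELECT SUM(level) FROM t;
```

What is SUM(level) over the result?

Base: id=4 (srv) at level 0.
Iteration 1: rows with parent_id in {4} -> proj (id 5, level 1), opt (id 6, level 1).
Iteration 2: rows with parent_id in {5,6} -> media (id 7, level 2), mail (id 8, level 2), dist (id 9, level 2).
Iteration 3: rows with parent_id in {7,8,9} -> bob (id 12, level 3), alice (id 13, level 3).
Iteration 4: no rows with parent_id in {12,13}; recursion stops.
SUM(level) = 0 + 1 + 1 + 2 + 2 + 2 + 3 + 3 = 14.

14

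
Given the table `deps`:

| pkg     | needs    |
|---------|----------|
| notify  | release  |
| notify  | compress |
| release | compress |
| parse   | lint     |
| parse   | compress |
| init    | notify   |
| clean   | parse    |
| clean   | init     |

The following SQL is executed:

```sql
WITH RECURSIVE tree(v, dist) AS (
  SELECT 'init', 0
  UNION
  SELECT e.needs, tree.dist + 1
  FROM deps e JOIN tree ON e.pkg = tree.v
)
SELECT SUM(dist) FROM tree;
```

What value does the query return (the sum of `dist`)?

8

Base: (init, dist=0).
Iteration 1: edges from {init} -> (notify, dist=1).
Iteration 2: edges from {notify} -> (compress, dist=2), (release, dist=2).
Iteration 3: edges from {compress,release} -> (compress, dist=3).
Iteration 4: no outgoing edges from {compress}; recursion stops.
SUM(dist) = 0 + 1 + 2 + 2 + 3 = 8.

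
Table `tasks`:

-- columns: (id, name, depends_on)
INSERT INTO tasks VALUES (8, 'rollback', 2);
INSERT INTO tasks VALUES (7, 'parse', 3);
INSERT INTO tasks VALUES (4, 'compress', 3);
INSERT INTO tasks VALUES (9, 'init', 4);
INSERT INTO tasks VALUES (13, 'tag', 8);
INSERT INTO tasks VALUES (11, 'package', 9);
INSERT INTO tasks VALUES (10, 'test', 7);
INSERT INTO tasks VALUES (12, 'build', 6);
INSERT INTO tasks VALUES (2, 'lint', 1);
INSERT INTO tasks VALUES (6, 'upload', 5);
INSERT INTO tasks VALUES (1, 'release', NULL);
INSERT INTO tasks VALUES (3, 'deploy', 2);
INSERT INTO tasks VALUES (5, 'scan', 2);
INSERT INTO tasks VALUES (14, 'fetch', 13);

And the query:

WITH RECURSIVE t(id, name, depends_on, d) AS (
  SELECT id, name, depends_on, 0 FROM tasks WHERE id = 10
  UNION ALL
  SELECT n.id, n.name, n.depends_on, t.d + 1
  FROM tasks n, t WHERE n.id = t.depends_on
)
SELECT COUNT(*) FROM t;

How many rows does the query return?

5

Base: id=10 (test), depends_on=7, d 0.
Iteration 1: join on id=7 -> parse (id 7, depends_on=3, d 1).
Iteration 2: join on id=3 -> deploy (id 3, depends_on=2, d 2).
Iteration 3: join on id=2 -> lint (id 2, depends_on=1, d 3).
Iteration 4: join on id=1 -> release (id 1, depends_on=NULL, d 4).
Iteration 5: depends_on is NULL; no match; recursion stops.
Total rows emitted: 5.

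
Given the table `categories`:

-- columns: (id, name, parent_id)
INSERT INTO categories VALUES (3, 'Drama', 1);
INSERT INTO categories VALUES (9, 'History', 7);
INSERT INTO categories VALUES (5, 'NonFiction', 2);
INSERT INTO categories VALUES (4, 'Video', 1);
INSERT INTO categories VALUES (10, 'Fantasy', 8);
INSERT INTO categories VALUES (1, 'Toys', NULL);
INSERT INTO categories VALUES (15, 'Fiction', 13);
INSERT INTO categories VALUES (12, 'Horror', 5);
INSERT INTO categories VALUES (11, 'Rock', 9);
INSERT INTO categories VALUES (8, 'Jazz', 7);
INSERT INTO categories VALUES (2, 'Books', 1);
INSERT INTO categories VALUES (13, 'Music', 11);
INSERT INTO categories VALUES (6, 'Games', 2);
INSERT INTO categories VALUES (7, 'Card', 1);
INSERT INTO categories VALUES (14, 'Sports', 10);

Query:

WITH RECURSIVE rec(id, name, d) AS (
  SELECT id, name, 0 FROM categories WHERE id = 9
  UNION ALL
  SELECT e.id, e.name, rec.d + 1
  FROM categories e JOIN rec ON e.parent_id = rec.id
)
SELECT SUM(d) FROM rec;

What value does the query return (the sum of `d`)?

6

Base: id=9 (History) at d 0.
Iteration 1: rows with parent_id in {9} -> Rock (id 11, d 1).
Iteration 2: rows with parent_id in {11} -> Music (id 13, d 2).
Iteration 3: rows with parent_id in {13} -> Fiction (id 15, d 3).
Iteration 4: no rows with parent_id in {15}; recursion stops.
SUM(d) = 0 + 1 + 2 + 3 = 6.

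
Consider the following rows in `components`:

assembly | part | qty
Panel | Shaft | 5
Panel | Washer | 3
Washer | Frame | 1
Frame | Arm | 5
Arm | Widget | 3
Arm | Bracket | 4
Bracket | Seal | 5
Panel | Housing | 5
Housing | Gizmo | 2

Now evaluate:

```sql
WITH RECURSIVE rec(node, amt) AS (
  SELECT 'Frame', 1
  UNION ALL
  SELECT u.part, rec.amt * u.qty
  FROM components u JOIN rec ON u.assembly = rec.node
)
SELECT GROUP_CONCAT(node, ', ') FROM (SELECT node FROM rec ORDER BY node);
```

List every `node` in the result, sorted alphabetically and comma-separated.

Base: (Frame, amt=1).
Iteration 1: components of {Frame} -> Arm = 1*5 = 5.
Iteration 2: components of {Arm} -> Bracket = 5*4 = 20, Widget = 5*3 = 15.
Iteration 3: components of {Bracket,Widget} -> Seal = 20*5 = 100.
Iteration 4: no further components; recursion stops.

Arm, Bracket, Frame, Seal, Widget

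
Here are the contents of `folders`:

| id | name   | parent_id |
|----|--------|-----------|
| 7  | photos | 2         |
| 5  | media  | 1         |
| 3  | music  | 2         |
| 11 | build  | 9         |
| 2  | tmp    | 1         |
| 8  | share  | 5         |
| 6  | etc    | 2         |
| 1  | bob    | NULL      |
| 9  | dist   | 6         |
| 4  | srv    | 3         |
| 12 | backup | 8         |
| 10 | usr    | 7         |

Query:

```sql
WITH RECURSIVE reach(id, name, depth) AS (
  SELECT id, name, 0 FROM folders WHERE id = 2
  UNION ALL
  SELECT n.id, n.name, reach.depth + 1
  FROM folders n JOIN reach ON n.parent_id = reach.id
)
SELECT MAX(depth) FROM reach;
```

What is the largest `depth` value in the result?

3

Base: id=2 (tmp) at depth 0.
Iteration 1: rows with parent_id in {2} -> music (id 3, depth 1), etc (id 6, depth 1), photos (id 7, depth 1).
Iteration 2: rows with parent_id in {3,6,7} -> srv (id 4, depth 2), dist (id 9, depth 2), usr (id 10, depth 2).
Iteration 3: rows with parent_id in {4,9,10} -> build (id 11, depth 3).
Iteration 4: no rows with parent_id in {11}; recursion stops.
depth values: 0, 1, 1, 1, 2, 2, 2, 3; the maximum is 3.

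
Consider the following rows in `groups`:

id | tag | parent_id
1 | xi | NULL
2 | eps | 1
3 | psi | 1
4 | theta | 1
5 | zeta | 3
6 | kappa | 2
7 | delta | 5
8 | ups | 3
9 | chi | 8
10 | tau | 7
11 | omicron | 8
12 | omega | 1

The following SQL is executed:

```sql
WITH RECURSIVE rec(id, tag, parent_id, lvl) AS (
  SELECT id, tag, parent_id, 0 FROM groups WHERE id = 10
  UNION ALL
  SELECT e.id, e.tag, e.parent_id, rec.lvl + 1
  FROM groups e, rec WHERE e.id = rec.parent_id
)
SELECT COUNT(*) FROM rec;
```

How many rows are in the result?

Base: id=10 (tau), parent_id=7, lvl 0.
Iteration 1: join on id=7 -> delta (id 7, parent_id=5, lvl 1).
Iteration 2: join on id=5 -> zeta (id 5, parent_id=3, lvl 2).
Iteration 3: join on id=3 -> psi (id 3, parent_id=1, lvl 3).
Iteration 4: join on id=1 -> xi (id 1, parent_id=NULL, lvl 4).
Iteration 5: parent_id is NULL; no match; recursion stops.
Total rows emitted: 5.

5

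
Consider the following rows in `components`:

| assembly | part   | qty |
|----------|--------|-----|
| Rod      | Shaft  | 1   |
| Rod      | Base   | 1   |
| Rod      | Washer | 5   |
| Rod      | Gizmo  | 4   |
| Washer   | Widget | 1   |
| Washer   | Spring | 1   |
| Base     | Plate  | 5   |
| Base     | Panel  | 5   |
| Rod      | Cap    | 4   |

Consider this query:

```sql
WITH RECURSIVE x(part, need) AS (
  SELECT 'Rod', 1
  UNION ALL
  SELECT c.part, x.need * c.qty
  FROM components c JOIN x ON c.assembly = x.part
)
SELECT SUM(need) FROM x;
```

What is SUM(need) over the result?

36

Base: (Rod, need=1).
Iteration 1: components of {Rod} -> Base = 1*1 = 1, Cap = 1*4 = 4, Gizmo = 1*4 = 4, Shaft = 1*1 = 1, Washer = 1*5 = 5.
Iteration 2: components of {Base,Cap,Gizmo,Shaft,Washer} -> Panel = 1*5 = 5, Plate = 1*5 = 5, Spring = 5*1 = 5, Widget = 5*1 = 5.
Iteration 3: no further components; recursion stops.
SUM(need) = 1 + 1 + 1 + 5 + 4 + 4 + 5 + 5 + 5 + 5 = 36.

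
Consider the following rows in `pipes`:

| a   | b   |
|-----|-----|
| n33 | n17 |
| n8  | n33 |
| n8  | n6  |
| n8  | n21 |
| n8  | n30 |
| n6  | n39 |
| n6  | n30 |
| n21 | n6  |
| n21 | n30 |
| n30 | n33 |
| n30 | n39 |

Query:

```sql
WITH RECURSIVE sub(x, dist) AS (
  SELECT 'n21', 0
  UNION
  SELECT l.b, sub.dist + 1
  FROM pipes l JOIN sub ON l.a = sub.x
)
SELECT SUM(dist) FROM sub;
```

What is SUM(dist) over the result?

21

Base: (n21, dist=0).
Iteration 1: edges from {n21} -> (n30, dist=1), (n6, dist=1).
Iteration 2: edges from {n30,n6} -> (n30, dist=2), (n33, dist=2), (n39, dist=2). [UNION drops 1 duplicate row(s)]
Iteration 3: edges from {n30,n33,n39} -> (n17, dist=3), (n33, dist=3), (n39, dist=3).
Iteration 4: edges from {n17,n33,n39} -> (n17, dist=4).
Iteration 5: no outgoing edges from {n17}; recursion stops.
SUM(dist) = 0 + 1 + 1 + 2 + 2 + 2 + 3 + 3 + 3 + 4 = 21.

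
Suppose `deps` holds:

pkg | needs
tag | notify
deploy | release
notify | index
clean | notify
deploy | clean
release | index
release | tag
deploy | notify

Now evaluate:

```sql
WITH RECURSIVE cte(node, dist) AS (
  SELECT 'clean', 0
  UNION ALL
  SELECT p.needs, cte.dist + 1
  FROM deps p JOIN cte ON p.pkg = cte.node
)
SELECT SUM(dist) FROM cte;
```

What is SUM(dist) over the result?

Base: (clean, dist=0).
Iteration 1: edges from {clean} -> (notify, dist=1).
Iteration 2: edges from {notify} -> (index, dist=2).
Iteration 3: no outgoing edges from {index}; recursion stops.
SUM(dist) = 0 + 1 + 2 = 3.

3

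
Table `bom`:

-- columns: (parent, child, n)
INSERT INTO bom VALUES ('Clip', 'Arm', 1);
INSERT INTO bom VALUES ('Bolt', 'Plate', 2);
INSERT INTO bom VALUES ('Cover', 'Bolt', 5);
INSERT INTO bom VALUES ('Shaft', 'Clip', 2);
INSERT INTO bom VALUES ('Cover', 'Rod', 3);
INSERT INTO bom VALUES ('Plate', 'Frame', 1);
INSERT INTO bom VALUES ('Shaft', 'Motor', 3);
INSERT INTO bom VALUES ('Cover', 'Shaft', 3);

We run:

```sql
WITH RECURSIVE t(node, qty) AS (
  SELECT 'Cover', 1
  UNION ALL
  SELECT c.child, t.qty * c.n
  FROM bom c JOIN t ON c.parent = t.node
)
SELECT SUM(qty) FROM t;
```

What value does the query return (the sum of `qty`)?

53

Base: (Cover, qty=1).
Iteration 1: components of {Cover} -> Bolt = 1*5 = 5, Rod = 1*3 = 3, Shaft = 1*3 = 3.
Iteration 2: components of {Bolt,Rod,Shaft} -> Clip = 3*2 = 6, Motor = 3*3 = 9, Plate = 5*2 = 10.
Iteration 3: components of {Clip,Motor,Plate} -> Arm = 6*1 = 6, Frame = 10*1 = 10.
Iteration 4: no further components; recursion stops.
SUM(qty) = 1 + 3 + 5 + 3 + 6 + 9 + 10 + 6 + 10 = 53.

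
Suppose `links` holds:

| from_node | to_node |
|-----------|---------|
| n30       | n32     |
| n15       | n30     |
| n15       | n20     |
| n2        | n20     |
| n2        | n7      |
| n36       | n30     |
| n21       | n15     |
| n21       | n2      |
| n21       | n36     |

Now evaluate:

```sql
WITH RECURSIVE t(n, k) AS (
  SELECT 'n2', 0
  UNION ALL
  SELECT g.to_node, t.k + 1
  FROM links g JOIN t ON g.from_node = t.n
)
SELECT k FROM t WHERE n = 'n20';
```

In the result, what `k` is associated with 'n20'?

Base: (n2, k=0).
Iteration 1: edges from {n2} -> (n20, k=1), (n7, k=1).
Iteration 2: no outgoing edges from {n20,n7}; recursion stops.

1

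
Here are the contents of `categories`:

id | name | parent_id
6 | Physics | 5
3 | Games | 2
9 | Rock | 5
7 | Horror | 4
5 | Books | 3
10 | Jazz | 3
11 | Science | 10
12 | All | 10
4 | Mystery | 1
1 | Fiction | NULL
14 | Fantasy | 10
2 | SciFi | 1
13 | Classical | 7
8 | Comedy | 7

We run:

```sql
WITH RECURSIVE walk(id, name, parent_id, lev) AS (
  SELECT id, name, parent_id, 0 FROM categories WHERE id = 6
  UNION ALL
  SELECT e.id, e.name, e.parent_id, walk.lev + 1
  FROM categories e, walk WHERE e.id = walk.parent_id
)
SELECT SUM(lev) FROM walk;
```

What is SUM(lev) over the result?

10

Base: id=6 (Physics), parent_id=5, lev 0.
Iteration 1: join on id=5 -> Books (id 5, parent_id=3, lev 1).
Iteration 2: join on id=3 -> Games (id 3, parent_id=2, lev 2).
Iteration 3: join on id=2 -> SciFi (id 2, parent_id=1, lev 3).
Iteration 4: join on id=1 -> Fiction (id 1, parent_id=NULL, lev 4).
Iteration 5: parent_id is NULL; no match; recursion stops.
SUM(lev) = 0 + 1 + 2 + 3 + 4 = 10.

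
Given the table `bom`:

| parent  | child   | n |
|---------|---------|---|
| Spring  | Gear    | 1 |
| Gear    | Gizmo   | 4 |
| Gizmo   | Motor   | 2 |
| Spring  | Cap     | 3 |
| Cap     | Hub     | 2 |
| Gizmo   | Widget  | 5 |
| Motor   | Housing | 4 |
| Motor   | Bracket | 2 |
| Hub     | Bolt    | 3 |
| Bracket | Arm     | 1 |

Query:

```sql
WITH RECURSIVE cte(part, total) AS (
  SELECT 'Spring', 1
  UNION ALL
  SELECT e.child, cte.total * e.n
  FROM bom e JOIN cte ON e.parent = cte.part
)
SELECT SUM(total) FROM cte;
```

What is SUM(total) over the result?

125

Base: (Spring, total=1).
Iteration 1: components of {Spring} -> Cap = 1*3 = 3, Gear = 1*1 = 1.
Iteration 2: components of {Cap,Gear} -> Gizmo = 1*4 = 4, Hub = 3*2 = 6.
Iteration 3: components of {Gizmo,Hub} -> Bolt = 6*3 = 18, Motor = 4*2 = 8, Widget = 4*5 = 20.
Iteration 4: components of {Bolt,Motor,Widget} -> Bracket = 8*2 = 16, Housing = 8*4 = 32.
Iteration 5: components of {Bracket,Housing} -> Arm = 16*1 = 16.
Iteration 6: no further components; recursion stops.
SUM(total) = 1 + 1 + 3 + 4 + 6 + 8 + 20 + 18 + 32 + 16 + 16 = 125.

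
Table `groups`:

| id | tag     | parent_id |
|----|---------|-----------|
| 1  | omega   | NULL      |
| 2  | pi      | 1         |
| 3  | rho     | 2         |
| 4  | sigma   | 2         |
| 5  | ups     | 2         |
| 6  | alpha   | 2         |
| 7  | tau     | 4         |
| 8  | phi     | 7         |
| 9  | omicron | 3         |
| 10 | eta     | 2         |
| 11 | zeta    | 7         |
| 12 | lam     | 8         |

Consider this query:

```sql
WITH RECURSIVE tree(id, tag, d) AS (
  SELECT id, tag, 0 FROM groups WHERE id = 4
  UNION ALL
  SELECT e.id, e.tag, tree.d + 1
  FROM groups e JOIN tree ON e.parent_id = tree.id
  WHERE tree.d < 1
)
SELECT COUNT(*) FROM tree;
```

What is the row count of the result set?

2

Base: id=4 (sigma) at d 0.
Iteration 1: rows with parent_id in {4} -> tau (id 7, d 1).
Iteration 2: d < 1 fails for all current rows; recursion stops.
Total rows emitted: 2.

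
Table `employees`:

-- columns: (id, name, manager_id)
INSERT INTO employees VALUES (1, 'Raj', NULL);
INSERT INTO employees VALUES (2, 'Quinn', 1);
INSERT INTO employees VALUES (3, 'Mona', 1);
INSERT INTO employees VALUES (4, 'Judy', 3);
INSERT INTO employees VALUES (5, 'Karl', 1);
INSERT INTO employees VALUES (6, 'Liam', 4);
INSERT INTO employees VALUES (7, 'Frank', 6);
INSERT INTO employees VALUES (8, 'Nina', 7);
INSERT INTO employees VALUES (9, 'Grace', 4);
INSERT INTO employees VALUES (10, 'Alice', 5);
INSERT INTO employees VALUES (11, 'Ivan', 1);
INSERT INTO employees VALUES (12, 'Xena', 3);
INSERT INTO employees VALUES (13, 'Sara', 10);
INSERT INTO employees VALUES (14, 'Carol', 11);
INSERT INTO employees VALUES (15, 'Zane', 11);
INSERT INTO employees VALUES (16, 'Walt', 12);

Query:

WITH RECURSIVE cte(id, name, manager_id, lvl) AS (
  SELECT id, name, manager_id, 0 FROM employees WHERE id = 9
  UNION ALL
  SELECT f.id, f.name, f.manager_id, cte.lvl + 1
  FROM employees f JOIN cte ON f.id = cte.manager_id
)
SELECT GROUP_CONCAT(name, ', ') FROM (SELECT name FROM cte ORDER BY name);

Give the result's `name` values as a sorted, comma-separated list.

Base: id=9 (Grace), manager_id=4, lvl 0.
Iteration 1: join on id=4 -> Judy (id 4, manager_id=3, lvl 1).
Iteration 2: join on id=3 -> Mona (id 3, manager_id=1, lvl 2).
Iteration 3: join on id=1 -> Raj (id 1, manager_id=NULL, lvl 3).
Iteration 4: manager_id is NULL; no match; recursion stops.

Grace, Judy, Mona, Raj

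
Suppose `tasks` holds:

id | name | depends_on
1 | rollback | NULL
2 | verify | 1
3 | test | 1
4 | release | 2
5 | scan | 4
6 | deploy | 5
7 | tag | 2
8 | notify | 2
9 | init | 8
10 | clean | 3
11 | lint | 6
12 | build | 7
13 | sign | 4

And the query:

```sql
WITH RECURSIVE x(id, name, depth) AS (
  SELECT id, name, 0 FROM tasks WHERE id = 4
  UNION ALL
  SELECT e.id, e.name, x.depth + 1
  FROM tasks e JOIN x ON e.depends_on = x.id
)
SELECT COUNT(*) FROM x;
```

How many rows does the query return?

5

Base: id=4 (release) at depth 0.
Iteration 1: rows with depends_on in {4} -> scan (id 5, depth 1), sign (id 13, depth 1).
Iteration 2: rows with depends_on in {5,13} -> deploy (id 6, depth 2).
Iteration 3: rows with depends_on in {6} -> lint (id 11, depth 3).
Iteration 4: no rows with depends_on in {11}; recursion stops.
Total rows emitted: 5.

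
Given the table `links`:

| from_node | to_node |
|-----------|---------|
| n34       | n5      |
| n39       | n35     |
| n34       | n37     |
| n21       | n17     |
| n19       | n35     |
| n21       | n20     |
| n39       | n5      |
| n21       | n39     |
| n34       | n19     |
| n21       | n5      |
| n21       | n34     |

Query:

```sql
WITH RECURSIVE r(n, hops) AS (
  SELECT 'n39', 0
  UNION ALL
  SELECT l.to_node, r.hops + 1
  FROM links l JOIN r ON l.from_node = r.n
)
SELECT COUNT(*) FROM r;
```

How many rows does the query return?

Base: (n39, hops=0).
Iteration 1: edges from {n39} -> (n35, hops=1), (n5, hops=1).
Iteration 2: no outgoing edges from {n35,n5}; recursion stops.
Total rows emitted: 3.

3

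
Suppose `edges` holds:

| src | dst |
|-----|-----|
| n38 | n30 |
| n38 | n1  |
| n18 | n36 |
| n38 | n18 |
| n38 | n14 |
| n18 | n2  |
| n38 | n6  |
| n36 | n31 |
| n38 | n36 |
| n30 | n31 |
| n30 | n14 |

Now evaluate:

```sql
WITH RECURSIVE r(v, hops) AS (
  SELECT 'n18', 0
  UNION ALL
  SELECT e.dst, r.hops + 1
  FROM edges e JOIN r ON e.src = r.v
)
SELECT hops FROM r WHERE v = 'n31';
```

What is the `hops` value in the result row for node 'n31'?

2

Base: (n18, hops=0).
Iteration 1: edges from {n18} -> (n2, hops=1), (n36, hops=1).
Iteration 2: edges from {n2,n36} -> (n31, hops=2).
Iteration 3: no outgoing edges from {n31}; recursion stops.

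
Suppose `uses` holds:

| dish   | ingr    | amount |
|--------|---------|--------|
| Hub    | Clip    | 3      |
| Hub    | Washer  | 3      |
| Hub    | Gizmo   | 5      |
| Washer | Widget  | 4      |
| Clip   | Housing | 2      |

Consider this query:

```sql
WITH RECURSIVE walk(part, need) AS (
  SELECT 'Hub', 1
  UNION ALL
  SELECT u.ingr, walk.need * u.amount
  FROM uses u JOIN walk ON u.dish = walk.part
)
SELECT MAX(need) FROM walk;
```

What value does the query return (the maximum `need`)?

Base: (Hub, need=1).
Iteration 1: components of {Hub} -> Clip = 1*3 = 3, Gizmo = 1*5 = 5, Washer = 1*3 = 3.
Iteration 2: components of {Clip,Gizmo,Washer} -> Housing = 3*2 = 6, Widget = 3*4 = 12.
Iteration 3: no further components; recursion stops.
need values: 1, 5, 3, 3, 12, 6; the maximum is 12.

12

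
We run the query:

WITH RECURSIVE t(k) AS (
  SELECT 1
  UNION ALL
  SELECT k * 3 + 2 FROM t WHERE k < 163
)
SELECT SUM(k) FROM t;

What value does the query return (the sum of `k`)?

Base: k=1.
Iteration 1: 1 < 163 holds -> k = 1 * 3 + 2 = 5.
Iteration 2: 5 < 163 holds -> k = 5 * 3 + 2 = 17.
Iteration 3: 17 < 163 holds -> k = 17 * 3 + 2 = 53.
Iteration 4: 53 < 163 holds -> k = 53 * 3 + 2 = 161.
Iteration 5: 161 < 163 holds -> k = 161 * 3 + 2 = 485.
Iteration 6: 485 < 163 fails; recursion stops.
SUM(k) = 1 + 5 + 17 + 53 + 161 + 485 = 722.

722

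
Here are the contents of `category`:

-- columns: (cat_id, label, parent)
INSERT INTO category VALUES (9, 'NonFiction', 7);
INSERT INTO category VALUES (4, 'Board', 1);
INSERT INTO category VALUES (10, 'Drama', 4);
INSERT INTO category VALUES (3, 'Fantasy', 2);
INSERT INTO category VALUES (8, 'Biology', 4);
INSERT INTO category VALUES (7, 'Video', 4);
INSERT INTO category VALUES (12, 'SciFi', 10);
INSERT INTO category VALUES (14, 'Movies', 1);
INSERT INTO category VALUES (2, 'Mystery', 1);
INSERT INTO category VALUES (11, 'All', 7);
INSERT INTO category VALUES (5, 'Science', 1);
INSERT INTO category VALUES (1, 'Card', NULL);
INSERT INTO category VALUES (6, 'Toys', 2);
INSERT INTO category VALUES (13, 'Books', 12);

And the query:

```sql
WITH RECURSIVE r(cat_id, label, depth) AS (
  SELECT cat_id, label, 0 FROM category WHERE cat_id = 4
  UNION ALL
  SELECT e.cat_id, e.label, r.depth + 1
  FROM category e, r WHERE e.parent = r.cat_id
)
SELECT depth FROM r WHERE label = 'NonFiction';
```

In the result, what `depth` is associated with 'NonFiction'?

2

Base: cat_id=4 (Board) at depth 0.
Iteration 1: rows with parent in {4} -> Video (id 7, depth 1), Biology (id 8, depth 1), Drama (id 10, depth 1).
Iteration 2: rows with parent in {7,8,10} -> NonFiction (id 9, depth 2), All (id 11, depth 2), SciFi (id 12, depth 2).
Iteration 3: rows with parent in {9,11,12} -> Books (id 13, depth 3).
Iteration 4: no rows with parent in {13}; recursion stops.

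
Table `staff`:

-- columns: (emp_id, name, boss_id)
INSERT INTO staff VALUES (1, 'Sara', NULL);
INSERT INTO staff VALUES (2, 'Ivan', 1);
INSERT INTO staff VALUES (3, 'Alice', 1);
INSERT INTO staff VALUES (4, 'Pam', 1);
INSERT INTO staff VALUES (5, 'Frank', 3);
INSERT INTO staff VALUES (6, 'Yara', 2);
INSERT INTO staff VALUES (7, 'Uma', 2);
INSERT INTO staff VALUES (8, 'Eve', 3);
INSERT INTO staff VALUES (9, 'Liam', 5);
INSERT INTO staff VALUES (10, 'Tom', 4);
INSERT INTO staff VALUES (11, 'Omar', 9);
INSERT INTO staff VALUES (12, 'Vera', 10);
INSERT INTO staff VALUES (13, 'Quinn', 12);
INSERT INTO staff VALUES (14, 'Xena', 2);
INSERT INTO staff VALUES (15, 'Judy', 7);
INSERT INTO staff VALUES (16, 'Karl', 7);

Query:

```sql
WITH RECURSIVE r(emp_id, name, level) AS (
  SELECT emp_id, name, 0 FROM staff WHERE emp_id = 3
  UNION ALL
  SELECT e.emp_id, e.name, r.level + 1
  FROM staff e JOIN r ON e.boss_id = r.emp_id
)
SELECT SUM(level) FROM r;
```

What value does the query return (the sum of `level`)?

Base: emp_id=3 (Alice) at level 0.
Iteration 1: rows with boss_id in {3} -> Frank (id 5, level 1), Eve (id 8, level 1).
Iteration 2: rows with boss_id in {5,8} -> Liam (id 9, level 2).
Iteration 3: rows with boss_id in {9} -> Omar (id 11, level 3).
Iteration 4: no rows with boss_id in {11}; recursion stops.
SUM(level) = 0 + 1 + 1 + 2 + 3 = 7.

7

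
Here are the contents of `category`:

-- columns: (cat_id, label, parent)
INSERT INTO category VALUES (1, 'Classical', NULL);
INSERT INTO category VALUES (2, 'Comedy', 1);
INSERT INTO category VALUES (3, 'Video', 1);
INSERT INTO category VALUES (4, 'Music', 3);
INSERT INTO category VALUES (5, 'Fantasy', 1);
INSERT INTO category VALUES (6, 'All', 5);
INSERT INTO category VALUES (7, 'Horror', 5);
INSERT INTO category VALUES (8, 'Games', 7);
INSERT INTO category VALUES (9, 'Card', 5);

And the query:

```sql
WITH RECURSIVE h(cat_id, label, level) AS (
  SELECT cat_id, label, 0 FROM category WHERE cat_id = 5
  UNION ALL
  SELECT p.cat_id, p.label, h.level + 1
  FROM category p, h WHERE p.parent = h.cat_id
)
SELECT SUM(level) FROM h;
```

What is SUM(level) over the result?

Base: cat_id=5 (Fantasy) at level 0.
Iteration 1: rows with parent in {5} -> All (id 6, level 1), Horror (id 7, level 1), Card (id 9, level 1).
Iteration 2: rows with parent in {6,7,9} -> Games (id 8, level 2).
Iteration 3: no rows with parent in {8}; recursion stops.
SUM(level) = 0 + 1 + 1 + 1 + 2 = 5.

5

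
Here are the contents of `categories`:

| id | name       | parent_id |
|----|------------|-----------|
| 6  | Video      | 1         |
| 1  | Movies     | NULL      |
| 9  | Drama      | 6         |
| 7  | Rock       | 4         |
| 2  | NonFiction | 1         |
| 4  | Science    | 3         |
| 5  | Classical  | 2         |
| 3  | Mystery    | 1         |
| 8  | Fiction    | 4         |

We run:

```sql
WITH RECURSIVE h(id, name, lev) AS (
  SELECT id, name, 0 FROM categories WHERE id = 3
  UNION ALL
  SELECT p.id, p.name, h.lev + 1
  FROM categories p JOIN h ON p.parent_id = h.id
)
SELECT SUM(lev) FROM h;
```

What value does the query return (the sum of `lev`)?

Base: id=3 (Mystery) at lev 0.
Iteration 1: rows with parent_id in {3} -> Science (id 4, lev 1).
Iteration 2: rows with parent_id in {4} -> Rock (id 7, lev 2), Fiction (id 8, lev 2).
Iteration 3: no rows with parent_id in {7,8}; recursion stops.
SUM(lev) = 0 + 1 + 2 + 2 = 5.

5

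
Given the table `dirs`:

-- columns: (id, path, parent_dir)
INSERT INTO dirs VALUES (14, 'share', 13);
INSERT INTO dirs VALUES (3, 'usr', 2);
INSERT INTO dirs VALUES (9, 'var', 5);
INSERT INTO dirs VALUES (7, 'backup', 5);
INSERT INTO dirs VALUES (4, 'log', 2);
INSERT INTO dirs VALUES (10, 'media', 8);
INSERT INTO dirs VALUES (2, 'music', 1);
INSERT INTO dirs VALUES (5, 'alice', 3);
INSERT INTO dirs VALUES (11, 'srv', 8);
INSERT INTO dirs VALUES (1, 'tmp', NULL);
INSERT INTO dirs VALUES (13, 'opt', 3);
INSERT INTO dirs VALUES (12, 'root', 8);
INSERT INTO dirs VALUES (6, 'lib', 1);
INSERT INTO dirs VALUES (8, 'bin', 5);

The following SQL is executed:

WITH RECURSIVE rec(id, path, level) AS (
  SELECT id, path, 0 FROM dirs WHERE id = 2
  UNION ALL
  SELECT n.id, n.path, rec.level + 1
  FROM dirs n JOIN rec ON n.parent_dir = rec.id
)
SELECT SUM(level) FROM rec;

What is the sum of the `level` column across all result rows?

Base: id=2 (music) at level 0.
Iteration 1: rows with parent_dir in {2} -> usr (id 3, level 1), log (id 4, level 1).
Iteration 2: rows with parent_dir in {3,4} -> alice (id 5, level 2), opt (id 13, level 2).
Iteration 3: rows with parent_dir in {5,13} -> backup (id 7, level 3), bin (id 8, level 3), var (id 9, level 3), share (id 14, level 3).
Iteration 4: rows with parent_dir in {7,8,9,14} -> media (id 10, level 4), srv (id 11, level 4), root (id 12, level 4).
Iteration 5: no rows with parent_dir in {10,11,12}; recursion stops.
SUM(level) = 0 + 1 + 1 + 2 + 2 + 3 + 3 + 3 + 3 + 4 + 4 + 4 = 30.

30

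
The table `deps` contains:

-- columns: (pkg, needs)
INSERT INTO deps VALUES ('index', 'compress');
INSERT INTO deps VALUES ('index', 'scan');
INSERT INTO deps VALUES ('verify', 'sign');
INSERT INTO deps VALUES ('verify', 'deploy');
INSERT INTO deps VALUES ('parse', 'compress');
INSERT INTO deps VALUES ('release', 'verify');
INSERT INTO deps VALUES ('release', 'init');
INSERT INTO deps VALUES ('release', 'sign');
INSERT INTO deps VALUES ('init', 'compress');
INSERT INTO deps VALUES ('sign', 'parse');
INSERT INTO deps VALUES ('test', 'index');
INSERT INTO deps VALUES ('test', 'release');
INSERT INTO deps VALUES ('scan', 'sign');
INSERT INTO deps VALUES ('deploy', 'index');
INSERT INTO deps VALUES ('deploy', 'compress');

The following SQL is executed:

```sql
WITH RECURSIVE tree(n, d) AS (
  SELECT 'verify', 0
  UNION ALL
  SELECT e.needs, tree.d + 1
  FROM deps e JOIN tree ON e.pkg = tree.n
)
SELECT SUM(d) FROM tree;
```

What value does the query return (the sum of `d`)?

Base: (verify, d=0).
Iteration 1: edges from {verify} -> (deploy, d=1), (sign, d=1).
Iteration 2: edges from {deploy,sign} -> (compress, d=2), (index, d=2), (parse, d=2).
Iteration 3: edges from {compress,index,parse} -> (compress, d=3) x2, (scan, d=3). [UNION ALL keeps all 3 new rows, including repeats]
Iteration 4: edges from {compress,scan} -> (sign, d=4).
Iteration 5: edges from {sign} -> (parse, d=5).
Iteration 6: edges from {parse} -> (compress, d=6).
Iteration 7: no outgoing edges from {compress}; recursion stops.
SUM(d) = 0 + 1 + 1 + 2 + 2 + 2 + 3 + 3 + 3 + 4 + 5 + 6 = 32.

32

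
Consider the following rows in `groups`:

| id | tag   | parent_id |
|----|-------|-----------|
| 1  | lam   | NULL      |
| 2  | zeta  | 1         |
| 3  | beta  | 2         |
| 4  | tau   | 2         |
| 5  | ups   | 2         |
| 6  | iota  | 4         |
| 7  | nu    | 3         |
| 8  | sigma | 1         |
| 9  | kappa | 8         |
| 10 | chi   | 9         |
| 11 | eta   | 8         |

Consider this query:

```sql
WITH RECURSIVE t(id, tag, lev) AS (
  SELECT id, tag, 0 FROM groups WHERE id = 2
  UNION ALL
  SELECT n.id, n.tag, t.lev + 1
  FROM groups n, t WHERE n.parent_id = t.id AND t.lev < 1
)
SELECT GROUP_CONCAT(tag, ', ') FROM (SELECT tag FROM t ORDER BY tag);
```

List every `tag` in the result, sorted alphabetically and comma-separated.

beta, tau, ups, zeta

Base: id=2 (zeta) at lev 0.
Iteration 1: rows with parent_id in {2} -> beta (id 3, lev 1), tau (id 4, lev 1), ups (id 5, lev 1).
Iteration 2: lev < 1 fails for all current rows; recursion stops.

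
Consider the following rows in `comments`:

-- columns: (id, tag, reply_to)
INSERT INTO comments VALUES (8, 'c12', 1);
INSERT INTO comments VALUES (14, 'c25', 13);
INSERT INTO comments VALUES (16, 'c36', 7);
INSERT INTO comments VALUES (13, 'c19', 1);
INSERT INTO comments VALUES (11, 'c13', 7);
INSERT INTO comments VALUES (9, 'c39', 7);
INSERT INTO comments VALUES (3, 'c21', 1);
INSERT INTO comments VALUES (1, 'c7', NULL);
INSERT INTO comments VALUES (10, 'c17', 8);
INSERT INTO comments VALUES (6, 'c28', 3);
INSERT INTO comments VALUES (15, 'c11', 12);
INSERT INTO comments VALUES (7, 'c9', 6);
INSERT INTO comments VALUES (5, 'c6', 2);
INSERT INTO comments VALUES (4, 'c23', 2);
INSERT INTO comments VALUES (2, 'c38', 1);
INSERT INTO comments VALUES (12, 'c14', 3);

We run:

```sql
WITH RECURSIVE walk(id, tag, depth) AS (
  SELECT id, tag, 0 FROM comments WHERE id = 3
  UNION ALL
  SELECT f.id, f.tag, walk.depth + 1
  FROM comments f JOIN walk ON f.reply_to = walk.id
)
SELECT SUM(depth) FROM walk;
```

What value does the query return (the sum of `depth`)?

15

Base: id=3 (c21) at depth 0.
Iteration 1: rows with reply_to in {3} -> c28 (id 6, depth 1), c14 (id 12, depth 1).
Iteration 2: rows with reply_to in {6,12} -> c9 (id 7, depth 2), c11 (id 15, depth 2).
Iteration 3: rows with reply_to in {7,15} -> c39 (id 9, depth 3), c13 (id 11, depth 3), c36 (id 16, depth 3).
Iteration 4: no rows with reply_to in {9,11,16}; recursion stops.
SUM(depth) = 0 + 1 + 1 + 2 + 2 + 3 + 3 + 3 = 15.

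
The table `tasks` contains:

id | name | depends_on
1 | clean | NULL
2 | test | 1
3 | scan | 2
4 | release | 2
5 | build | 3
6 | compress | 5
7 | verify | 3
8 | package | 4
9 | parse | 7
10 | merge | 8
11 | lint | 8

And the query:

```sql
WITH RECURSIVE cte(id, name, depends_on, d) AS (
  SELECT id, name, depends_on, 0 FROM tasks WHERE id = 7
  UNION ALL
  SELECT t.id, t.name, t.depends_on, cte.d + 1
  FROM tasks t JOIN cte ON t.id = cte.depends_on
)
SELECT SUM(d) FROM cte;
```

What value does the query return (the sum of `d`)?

6

Base: id=7 (verify), depends_on=3, d 0.
Iteration 1: join on id=3 -> scan (id 3, depends_on=2, d 1).
Iteration 2: join on id=2 -> test (id 2, depends_on=1, d 2).
Iteration 3: join on id=1 -> clean (id 1, depends_on=NULL, d 3).
Iteration 4: depends_on is NULL; no match; recursion stops.
SUM(d) = 0 + 1 + 2 + 3 = 6.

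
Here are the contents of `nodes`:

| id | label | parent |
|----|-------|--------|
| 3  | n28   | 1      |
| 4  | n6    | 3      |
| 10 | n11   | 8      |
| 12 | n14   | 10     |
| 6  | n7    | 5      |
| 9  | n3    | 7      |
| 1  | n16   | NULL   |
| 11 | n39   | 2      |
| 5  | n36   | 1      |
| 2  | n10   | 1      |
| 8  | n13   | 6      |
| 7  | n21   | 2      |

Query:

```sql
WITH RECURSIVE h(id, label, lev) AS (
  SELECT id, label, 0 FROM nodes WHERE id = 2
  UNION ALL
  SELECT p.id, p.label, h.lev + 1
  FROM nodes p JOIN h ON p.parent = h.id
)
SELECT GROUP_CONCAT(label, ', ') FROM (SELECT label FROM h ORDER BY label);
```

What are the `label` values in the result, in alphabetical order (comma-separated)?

n10, n21, n3, n39

Base: id=2 (n10) at lev 0.
Iteration 1: rows with parent in {2} -> n21 (id 7, lev 1), n39 (id 11, lev 1).
Iteration 2: rows with parent in {7,11} -> n3 (id 9, lev 2).
Iteration 3: no rows with parent in {9}; recursion stops.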